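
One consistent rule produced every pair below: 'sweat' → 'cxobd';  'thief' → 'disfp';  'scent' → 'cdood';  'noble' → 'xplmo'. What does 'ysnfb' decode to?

order

Shifts by position in sweat: pos 0: s→c (+10), pos 1: w→x (+1), pos 2: e→o (+10), pos 3: a→b (+1) — repeating every 2. It's a Vigenère-style cipher with numeric key [10,1]: position i shifts by key[i mod 2].
Reversing it on ysnfb: y−10=o, s−1=r, n−10=d, f−1=e, b−10=r.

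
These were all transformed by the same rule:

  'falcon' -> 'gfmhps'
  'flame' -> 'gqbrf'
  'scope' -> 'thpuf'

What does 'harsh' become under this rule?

ifsxi

Shifts by position in falcon: pos 0: f→g (+1), pos 1: a→f (+5), pos 2: l→m (+1), pos 3: c→h (+5) — repeating every 2. It's a Vigenère-style cipher with numeric key [1,5]: position i shifts by key[i mod 2].
Applying it to harsh: h+1=i, a+5=f, r+1=s, s+5=x, h+1=i.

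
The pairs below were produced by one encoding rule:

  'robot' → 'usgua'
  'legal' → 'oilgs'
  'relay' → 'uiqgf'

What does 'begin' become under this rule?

eilou

In robot: r→u is +3, o→s is +4, b→g is +5, o→u is +6 — the shift increases by 1 each position. Letter i (0-indexed) is shifted by i+3, so successive shifts are 3, 4, 5, ….
On begin: b+3=e, e+4=i, g+5=l, i+6=o, n+7=u.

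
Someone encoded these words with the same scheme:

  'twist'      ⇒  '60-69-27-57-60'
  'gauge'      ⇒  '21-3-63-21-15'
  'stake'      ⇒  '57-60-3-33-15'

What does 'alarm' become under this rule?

t(#20)→60 and w(#23)→69: differences scale by 3, so n = 3·pos + 0. With a=1..z=26, the number is 3·pos.
Applying it to alarm: a=1→3, l=12→36, a=1→3, r=18→54, m=13→39.

3-36-3-54-39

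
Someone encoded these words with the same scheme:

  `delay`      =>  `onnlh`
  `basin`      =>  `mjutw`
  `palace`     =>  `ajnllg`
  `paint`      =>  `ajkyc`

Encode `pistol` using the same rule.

aruexn

Shifts by position in delay: pos 0: d→o (+11), pos 1: e→n (+9), pos 2: l→n (+2), pos 3: a→l (+11), pos 4: y→h (+9) — repeating every 3. It's a Vigenère-style cipher with numeric key [11,9,2]: position i shifts by key[i mod 3].
Applying it to pistol: p+11=a, i+9=r, s+2=u, t+11=e, o+9=x, l+2=n.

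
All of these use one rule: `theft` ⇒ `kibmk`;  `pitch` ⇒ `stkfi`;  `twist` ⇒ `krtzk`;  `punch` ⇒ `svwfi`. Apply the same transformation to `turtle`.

kvokab

Each letter's alphabet position (a=0..z=25) is mapped through 11·x+9 mod 26 — an affine cipher.
On turtle: t(19)→11·19+9≡10=k; u(20)→11·20+9≡21=v; r(17)→11·17+9≡14=o; t(19)→11·19+9≡10=k; l(11)→11·11+9≡0=a; e(4)→11·4+9≡1=b (all mod 26).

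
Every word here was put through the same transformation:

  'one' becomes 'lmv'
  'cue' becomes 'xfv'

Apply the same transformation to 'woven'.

dlevm

Each pair mirrors across the alphabet (o↔l, n↔m, e↔v): positions sum to 25. Each letter is replaced by its mirror in the alphabet: a↔z, b↔y, c↔x, and so on (the Atbash cipher).
On woven: w↔d, o↔l, v↔e, e↔v, n↔m.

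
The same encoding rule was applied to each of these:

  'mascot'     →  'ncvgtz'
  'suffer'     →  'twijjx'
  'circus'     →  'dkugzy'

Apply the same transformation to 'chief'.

djlik

In mascot: m→n is +1, a→c is +2, s→v is +3, c→g is +4 — the shift increases by 1 each position. Letter i (0-indexed) is shifted by i+1, so successive shifts are 1, 2, 3, ….
On chief: c+1=d, h+2=j, i+3=l, e+4=i, f+5=k.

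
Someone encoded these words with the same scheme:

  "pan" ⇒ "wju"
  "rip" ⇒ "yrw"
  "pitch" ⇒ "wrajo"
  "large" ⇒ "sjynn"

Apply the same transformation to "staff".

zajmm

The shift depends on letter class: consonant p→w is +7, but vowel a→j is +9. The rule splits by letter class: vowels +9, consonants +7.
For staff: s(cons)+7=z, t(cons)+7=a, a(vowel)+9=j, f(cons)+7=m, f(cons)+7=m.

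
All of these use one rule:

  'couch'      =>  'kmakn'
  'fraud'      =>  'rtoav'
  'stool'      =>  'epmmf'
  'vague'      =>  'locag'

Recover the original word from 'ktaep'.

crust

c(2)→k(10) and o(14)→m(12) fit y≡11x+14 (mod 26); the inverse of 11 mod 26 is 19. This is an affine cipher: with a=0,…,z=25, each position x becomes (11x+14) mod 26.
Decoding ktaep: k(10)→19·(10−14)≡2=c; t(19)→19·(19−14)≡17=r; a(0)→19·(0−14)≡20=u; e(4)→19·(4−14)≡18=s; p(15)→19·(15−14)≡19=t (all mod 26).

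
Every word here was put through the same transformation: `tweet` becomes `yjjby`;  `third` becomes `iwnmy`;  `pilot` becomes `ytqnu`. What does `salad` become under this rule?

The output letters match the input read backwards, each shifted +5: tweet reversed is teewt. Read the word backwards and shift each letter +5.
For salad: reverse → dalas; then shift: d+5=i, a+5=f, l+5=q, a+5=f, s+5=x.

ifqfx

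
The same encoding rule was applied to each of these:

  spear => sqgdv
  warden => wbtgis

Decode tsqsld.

Each letter shifts forward by its position index (0, 1, 2, …) — the shift grows by one for each successive letter.
Undoing it on tsqsld: t−0=t, s−1=r, q−2=o, s−3=p, l−4=h, d−5=y.

trophy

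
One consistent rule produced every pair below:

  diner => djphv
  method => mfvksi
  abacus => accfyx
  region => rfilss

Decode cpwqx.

In diner: d→d is +0, i→j is +1, n→p is +2, e→h is +3 — the shift increases by 1 each position. Letter i (0-indexed) is shifted by i+0, so successive shifts are 0, 1, 2, ….
Decoding cpwqx: c−0=c, p−1=o, w−2=u, q−3=n, x−4=t.

count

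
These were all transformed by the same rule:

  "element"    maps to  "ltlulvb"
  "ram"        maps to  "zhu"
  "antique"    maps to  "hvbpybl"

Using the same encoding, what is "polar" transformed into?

xvthz

The shift depends on letter class: consonant l→t is +8, but vowel e→l is +7. Vowels shift forward by 7 and consonants shift forward by 8.
On polar: p(cons)+8=x, o(vowel)+7=v, l(cons)+8=t, a(vowel)+7=h, r(cons)+8=z.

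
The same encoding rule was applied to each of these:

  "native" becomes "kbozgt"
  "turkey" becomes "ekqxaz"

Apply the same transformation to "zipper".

xkvvof

Two steps: reverse the string, then apply a Caesar shift of +6.
On zipper: reverse → reppiz; then shift: r+6=x, e+6=k, p+6=v, p+6=v, i+6=o, z+6=f.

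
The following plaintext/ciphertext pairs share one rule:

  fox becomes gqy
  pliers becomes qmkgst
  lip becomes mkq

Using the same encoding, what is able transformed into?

ccmg

The shift depends on letter class: consonant f→g is +1, but vowel o→q is +2. Two shifts are in play — +2 for a/e/i/o/u, +1 for every other letter.
For able: a(vowel)+2=c, b(cons)+1=c, l(cons)+1=m, e(vowel)+2=g.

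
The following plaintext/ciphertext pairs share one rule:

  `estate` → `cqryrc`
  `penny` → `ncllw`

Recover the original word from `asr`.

cut

Compare letters: e→c is +24, s→q is +24, t→r is +24 — a constant shift. Each letter is shifted forward by 24 in the alphabet (a Caesar shift of +24).
Undoing it on asr: a−24=c, s−24=u, r−24=t.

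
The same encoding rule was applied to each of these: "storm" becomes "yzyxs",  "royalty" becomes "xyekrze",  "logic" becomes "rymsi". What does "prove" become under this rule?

The shift depends on letter class: consonant s→y is +6, but vowel o→y is +10. Two shifts are in play — +10 for a/e/i/o/u, +6 for every other letter.
On prove: p(cons)+6=v, r(cons)+6=x, o(vowel)+10=y, v(cons)+6=b, e(vowel)+10=o.

vxybo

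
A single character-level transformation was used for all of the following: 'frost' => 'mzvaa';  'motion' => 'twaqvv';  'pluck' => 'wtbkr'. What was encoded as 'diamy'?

Shifts by position in frost: pos 0: f→m (+7), pos 1: r→z (+8), pos 2: o→v (+7), pos 3: s→a (+8) — repeating every 2. A repeating key of period 2 is used — shifts +7, +8 over and over.
Decoding diamy: d−7=w, i−8=a, a−7=t, m−8=e, y−7=r.

water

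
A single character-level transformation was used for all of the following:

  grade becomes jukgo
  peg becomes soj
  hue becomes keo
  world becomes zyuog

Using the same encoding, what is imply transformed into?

The shift depends on letter class: consonant g→j is +3, but vowel a→k is +10. Two shifts are in play — +10 for a/e/i/o/u, +3 for every other letter.
Applying it to imply: i(vowel)+10=s, m(cons)+3=p, p(cons)+3=s, l(cons)+3=o, y(cons)+3=b.

spsob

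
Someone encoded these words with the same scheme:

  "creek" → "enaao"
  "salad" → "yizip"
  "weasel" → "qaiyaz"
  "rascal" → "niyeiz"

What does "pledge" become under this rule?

c(2)→e(4) and r(17)→n(13) fit y≡11x+8 (mod 26); the inverse of 11 mod 26 is 19. Each letter's alphabet position (a=0..z=25) is mapped through 11·x+8 mod 26 — an affine cipher.
Applying it to pledge: p(15)→11·15+8≡17=r; l(11)→11·11+8≡25=z; e(4)→11·4+8≡0=a; d(3)→11·3+8≡15=p; g(6)→11·6+8≡22=w; e(4)→11·4+8≡0=a (all mod 26).

rzapwa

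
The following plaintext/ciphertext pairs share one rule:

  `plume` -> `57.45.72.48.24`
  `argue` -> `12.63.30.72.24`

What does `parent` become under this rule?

57.12.63.24.51.69

p(#16)→57 and l(#12)→45: differences scale by 3, so n = 3·pos + 9. The formula is n = 3×(alphabet index, a=1) + 9.
For parent: p=16→57, a=1→12, r=18→63, e=5→24, n=14→51, t=20→69.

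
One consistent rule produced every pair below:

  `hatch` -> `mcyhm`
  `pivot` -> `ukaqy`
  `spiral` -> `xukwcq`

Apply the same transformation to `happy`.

The rule splits by letter class: vowels +2, consonants +5.
Applying it to happy: h(cons)+5=m, a(vowel)+2=c, p(cons)+5=u, p(cons)+5=u, y(cons)+5=d.

mcuud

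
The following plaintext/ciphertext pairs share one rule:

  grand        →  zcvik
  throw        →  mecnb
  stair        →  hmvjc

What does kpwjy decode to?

devil

This is an affine cipher: with a=0,…,z=25, each position x becomes (5x+21) mod 26.
Decoding kpwjy: k(10)→21·(10−21)≡3=d; p(15)→21·(15−21)≡4=e; w(22)→21·(22−21)≡21=v; j(9)→21·(9−21)≡8=i; y(24)→21·(24−21)≡11=l (all mod 26).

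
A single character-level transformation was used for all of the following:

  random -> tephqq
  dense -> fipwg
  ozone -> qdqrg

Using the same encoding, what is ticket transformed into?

vmeogx

Shifts by position in random: pos 0: r→t (+2), pos 1: a→e (+4), pos 2: n→p (+2), pos 3: d→h (+4) — repeating every 2. It's a Vigenère-style cipher with numeric key [2,4]: position i shifts by key[i mod 2].
For ticket: t+2=v, i+4=m, c+2=e, k+4=o, e+2=g, t+4=x.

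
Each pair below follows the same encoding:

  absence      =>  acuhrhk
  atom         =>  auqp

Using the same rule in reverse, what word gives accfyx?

In absence: a→a is +0, b→c is +1, s→u is +2, e→h is +3 — the shift increases by 1 each position. Letter i (0-indexed) is shifted by i+0, so successive shifts are 0, 1, 2, ….
Undoing it on accfyx: a−0=a, c−1=b, c−2=a, f−3=c, y−4=u, x−5=s.

abacus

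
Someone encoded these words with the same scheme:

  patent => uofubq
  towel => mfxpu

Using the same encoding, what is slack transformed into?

The output letters match the input read backwards, each shifted +1: patent reversed is tnetap. Two steps: reverse the string, then apply a Caesar shift of +1.
For slack: reverse → kcals; then shift: k+1=l, c+1=d, a+1=b, l+1=m, s+1=t.

ldbmt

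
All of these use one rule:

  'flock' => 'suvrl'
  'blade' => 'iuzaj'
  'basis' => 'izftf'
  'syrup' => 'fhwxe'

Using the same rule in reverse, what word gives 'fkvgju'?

f(5)→s(18) and l(11)→u(20) fit y≡9x+25 (mod 26); the inverse of 9 mod 26 is 3. Treating letters as 0–25, the rule is x ↦ 9x + 25 (mod 26).
Undoing it on fkvgju: f(5)→3·(5−25)≡18=s; k(10)→3·(10−25)≡7=h; v(21)→3·(21−25)≡14=o; g(6)→3·(6−25)≡21=v; j(9)→3·(9−25)≡4=e; u(20)→3·(20−25)≡11=l (all mod 26).

shovel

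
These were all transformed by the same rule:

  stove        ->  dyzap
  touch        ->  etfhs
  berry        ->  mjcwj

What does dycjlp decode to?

Shifts by position in stove: pos 0: s→d (+11), pos 1: t→y (+5), pos 2: o→z (+11), pos 3: v→a (+5) — repeating every 2. The shifts repeat in a cycle of length 2: positions 0,1,… shift by +11, +5, then the pattern repeats.
Reversing it on dycjlp: d−11=s, y−5=t, c−11=r, j−5=e, l−11=a, p−5=k.

streak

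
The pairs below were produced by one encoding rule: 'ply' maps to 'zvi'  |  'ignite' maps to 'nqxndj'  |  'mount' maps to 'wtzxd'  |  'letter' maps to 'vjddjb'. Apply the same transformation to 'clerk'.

The shift depends on letter class: consonant p→z is +10, but vowel i→n is +5. Two shifts are in play — +5 for a/e/i/o/u, +10 for every other letter.
Applying it to clerk: c(cons)+10=m, l(cons)+10=v, e(vowel)+5=j, r(cons)+10=b, k(cons)+10=u.

mvjbu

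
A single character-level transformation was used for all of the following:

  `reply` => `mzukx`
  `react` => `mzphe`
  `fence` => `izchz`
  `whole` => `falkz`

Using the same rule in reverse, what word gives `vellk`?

r(17)→m(12) and e(4)→z(25) fit y≡9x+15 (mod 26); the inverse of 9 mod 26 is 3. Treating letters as 0–25, the rule is x ↦ 9x + 15 (mod 26).
Reversing it on vellk: v(21)→3·(21−15)≡18=s; e(4)→3·(4−15)≡19=t; l(11)→3·(11−15)≡14=o; l(11)→3·(11−15)≡14=o; k(10)→3·(10−15)≡11=l (all mod 26).

stool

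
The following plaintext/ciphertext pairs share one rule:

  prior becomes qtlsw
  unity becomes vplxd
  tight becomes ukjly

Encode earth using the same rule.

In prior: p→q is +1, r→t is +2, i→l is +3, o→s is +4 — the shift increases by 1 each position. Letter i (0-indexed) is shifted by i+1, so successive shifts are 1, 2, 3, ….
For earth: e+1=f, a+2=c, r+3=u, t+4=x, h+5=m.

fcuxm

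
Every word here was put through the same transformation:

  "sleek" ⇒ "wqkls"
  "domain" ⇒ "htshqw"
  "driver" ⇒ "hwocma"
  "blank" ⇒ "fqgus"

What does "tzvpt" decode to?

pupil

In sleek: s→w is +4, l→q is +5, e→k is +6, e→l is +7 — the shift increases by 1 each position. Each letter shifts forward by (position + 4), i.e. 4, 5, 6, … — the shift grows by one for each successive letter.
Reversing it on tzvpt: t−4=p, z−5=u, v−6=p, p−7=i, t−8=l.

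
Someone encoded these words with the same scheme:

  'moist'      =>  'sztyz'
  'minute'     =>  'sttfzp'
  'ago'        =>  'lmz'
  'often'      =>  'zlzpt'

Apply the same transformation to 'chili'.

The shift depends on letter class: consonant m→s is +6, but vowel o→z is +11. Two shifts are in play — +11 for a/e/i/o/u, +6 for every other letter.
On chili: c(cons)+6=i, h(cons)+6=n, i(vowel)+11=t, l(cons)+6=r, i(vowel)+11=t.

intrt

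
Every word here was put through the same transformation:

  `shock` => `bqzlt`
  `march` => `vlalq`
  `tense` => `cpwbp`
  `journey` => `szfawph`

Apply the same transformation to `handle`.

qlwmup

The shift depends on letter class: consonant s→b is +9, but vowel o→z is +11. Two shifts are in play — +11 for a/e/i/o/u, +9 for every other letter.
For handle: h(cons)+9=q, a(vowel)+11=l, n(cons)+9=w, d(cons)+9=m, l(cons)+9=u, e(vowel)+11=p.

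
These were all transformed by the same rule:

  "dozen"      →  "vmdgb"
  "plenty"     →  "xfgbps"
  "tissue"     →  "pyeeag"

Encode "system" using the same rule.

esepgq

d(3)→v(21) and o(14)→m(12) fit y≡11x+14 (mod 26); the inverse of 11 mod 26 is 19. Treating letters as 0–25, the rule is x ↦ 11x + 14 (mod 26).
Applying it to system: s(18)→11·18+14≡4=e; y(24)→11·24+14≡18=s; s(18)→11·18+14≡4=e; t(19)→11·19+14≡15=p; e(4)→11·4+14≡6=g; m(12)→11·12+14≡16=q (all mod 26).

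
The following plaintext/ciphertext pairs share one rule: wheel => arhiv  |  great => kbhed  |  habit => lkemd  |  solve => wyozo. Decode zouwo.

verse

Shifts by position in wheel: pos 0: w→a (+4), pos 1: h→r (+10), pos 2: e→h (+3), pos 3: e→i (+4), pos 4: l→v (+10) — repeating every 3. A repeating key of period 3 is used — shifts +4, +10, +3 over and over.
Undoing it on zouwo: z−4=v, o−10=e, u−3=r, w−4=s, o−10=e.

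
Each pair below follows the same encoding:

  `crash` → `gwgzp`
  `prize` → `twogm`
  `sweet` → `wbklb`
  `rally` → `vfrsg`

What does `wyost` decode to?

In crash: c→g is +4, r→w is +5, a→g is +6, s→z is +7 — the shift increases by 1 each position. The shift increases by 1 at each position, starting from +4: 4, 5, 6, ….
Reversing it on wyost: w−4=s, y−5=t, o−6=i, s−7=l, t−8=l.

still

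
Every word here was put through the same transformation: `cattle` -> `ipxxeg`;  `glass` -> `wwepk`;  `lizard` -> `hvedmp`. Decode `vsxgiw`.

sector

The output letters match the input read backwards, each shifted +4: cattle reversed is elttac. The word is reversed, then every letter is shifted forward by 4.
Decoding vsxgiw: shift back: v−4=r, s−4=o, x−4=t, g−4=c, i−4=e, w−4=s → rotces; then reverse → sector.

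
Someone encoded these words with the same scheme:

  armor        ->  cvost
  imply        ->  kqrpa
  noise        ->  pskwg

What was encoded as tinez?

relax

Shifts by position in armor: pos 0: a→c (+2), pos 1: r→v (+4), pos 2: m→o (+2), pos 3: o→s (+4) — repeating every 2. A repeating key of period 2 is used — shifts +2, +4 over and over.
Decoding tinez: t−2=r, i−4=e, n−2=l, e−4=a, z−2=x.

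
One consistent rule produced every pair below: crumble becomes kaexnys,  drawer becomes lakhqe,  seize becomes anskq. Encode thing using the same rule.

bqsys

Each letter shifts forward by (position + 8), i.e. 8, 9, 10, … — the shift grows by one for each successive letter.
On thing: t+8=b, h+9=q, i+10=s, n+11=y, g+12=s.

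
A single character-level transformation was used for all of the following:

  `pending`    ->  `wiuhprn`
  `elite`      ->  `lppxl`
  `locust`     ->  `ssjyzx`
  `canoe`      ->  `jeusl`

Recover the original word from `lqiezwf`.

Shifts by position in pending: pos 0: p→w (+7), pos 1: e→i (+4), pos 2: n→u (+7), pos 3: d→h (+4) — repeating every 2. A repeating key of period 2 is used — shifts +7, +4 over and over.
Undoing it on lqiezwf: l−7=e, q−4=m, i−7=b, e−4=a, z−7=s, w−4=s, f−7=y.

embassy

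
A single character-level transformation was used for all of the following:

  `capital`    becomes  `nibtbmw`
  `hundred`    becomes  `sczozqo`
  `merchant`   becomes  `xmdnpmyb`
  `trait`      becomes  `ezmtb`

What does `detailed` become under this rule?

omflqxpl

Shifts by position in capital: pos 0: c→n (+11), pos 1: a→i (+8), pos 2: p→b (+12), pos 3: i→t (+11), pos 4: t→b (+8), pos 5: a→m (+12) — repeating every 3. It's a Vigenère-style cipher with numeric key [11,8,12]: position i shifts by key[i mod 3].
Applying it to detailed: d+11=o, e+8=m, t+12=f, a+11=l, i+8=q, l+12=x, e+11=p, d+8=l.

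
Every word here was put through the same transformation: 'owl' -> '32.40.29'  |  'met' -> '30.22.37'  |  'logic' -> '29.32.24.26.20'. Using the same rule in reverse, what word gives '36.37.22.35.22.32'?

stereo

Letters become their 1-based position plus 17 (so a→18, b→19, …).
Reversing it on 36.37.22.35.22.32: 36→(36−17)÷1=19=s, 37→(37−17)÷1=20=t, 22→(22−17)÷1=5=e, 35→(35−17)÷1=18=r, 22→(22−17)÷1=5=e, 32→(32−17)÷1=15=o.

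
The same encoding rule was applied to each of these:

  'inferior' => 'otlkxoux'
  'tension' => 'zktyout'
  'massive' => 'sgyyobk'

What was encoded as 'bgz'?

Compare letters: i→o is +6, n→t is +6, f→l is +6 — a constant shift. Each letter is shifted forward by 6 in the alphabet (a Caesar shift of +6).
Undoing it on bgz: b−6=v, g−6=a, z−6=t.

vat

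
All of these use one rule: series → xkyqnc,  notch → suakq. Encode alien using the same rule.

In series: s→x is +5, e→k is +6, r→y is +7, i→q is +8 — the shift increases by 1 each position. The shift increases by 1 at each position, starting from +5: 5, 6, 7, ….
Applying it to alien: a+5=f, l+6=r, i+7=p, e+8=m, n+9=w.

frpmw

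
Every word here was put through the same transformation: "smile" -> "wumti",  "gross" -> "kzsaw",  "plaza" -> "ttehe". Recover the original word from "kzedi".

grave

Shifts by position in smile: pos 0: s→w (+4), pos 1: m→u (+8), pos 2: i→m (+4), pos 3: l→t (+8) — repeating every 2. A repeating key of period 2 is used — shifts +4, +8 over and over.
Undoing it on kzedi: k−4=g, z−8=r, e−4=a, d−8=v, i−4=e.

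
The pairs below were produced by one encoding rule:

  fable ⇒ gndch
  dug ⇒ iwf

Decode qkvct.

ratio

The word is reversed, then every letter is shifted forward by 2.
Decoding qkvct: shift back: q−2=o, k−2=i, v−2=t, c−2=a, t−2=r → oitar; then reverse → ratio.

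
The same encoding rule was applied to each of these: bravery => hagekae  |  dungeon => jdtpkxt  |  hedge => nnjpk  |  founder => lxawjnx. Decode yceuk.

style

Shifts by position in bravery: pos 0: b→h (+6), pos 1: r→a (+9), pos 2: a→g (+6), pos 3: v→e (+9) — repeating every 2. It's a Vigenère-style cipher with numeric key [6,9]: position i shifts by key[i mod 2].
Reversing it on yceuk: y−6=s, c−9=t, e−6=y, u−9=l, k−6=e.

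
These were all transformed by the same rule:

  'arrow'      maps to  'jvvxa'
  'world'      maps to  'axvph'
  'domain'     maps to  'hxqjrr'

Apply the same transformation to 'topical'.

xxtrgjp

The shift depends on letter class: consonant r→v is +4, but vowel a→j is +9. Two shifts are in play — +9 for a/e/i/o/u, +4 for every other letter.
Applying it to topical: t(cons)+4=x, o(vowel)+9=x, p(cons)+4=t, i(vowel)+9=r, c(cons)+4=g, a(vowel)+9=j, l(cons)+4=p.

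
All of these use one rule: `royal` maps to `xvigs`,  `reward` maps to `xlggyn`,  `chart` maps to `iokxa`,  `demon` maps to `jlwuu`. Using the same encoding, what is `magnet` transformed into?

shqtld

Shifts by position in royal: pos 0: r→x (+6), pos 1: o→v (+7), pos 2: y→i (+10), pos 3: a→g (+6), pos 4: l→s (+7) — repeating every 3. It's a Vigenère-style cipher with numeric key [6,7,10]: position i shifts by key[i mod 3].
Applying it to magnet: m+6=s, a+7=h, g+10=q, n+6=t, e+7=l, t+10=d.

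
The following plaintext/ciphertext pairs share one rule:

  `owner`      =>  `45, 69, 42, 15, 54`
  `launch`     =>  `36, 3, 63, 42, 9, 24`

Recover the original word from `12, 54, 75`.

o(#15)→45 and w(#23)→69: differences scale by 3, so n = 3·pos + 0. With a=1..z=26, the number is 3·pos.
Decoding 12, 54, 75: 12→(12−0)÷3=4=d, 54→(54−0)÷3=18=r, 75→(75−0)÷3=25=y.

dry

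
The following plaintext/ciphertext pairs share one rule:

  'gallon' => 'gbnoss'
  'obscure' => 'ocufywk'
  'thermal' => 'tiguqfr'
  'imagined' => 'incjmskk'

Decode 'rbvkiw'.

In gallon: g→g is +0, a→b is +1, l→n is +2, l→o is +3 — the shift increases by 1 each position. Each letter shifts forward by its position index (0, 1, 2, …) — the shift grows by one for each successive letter.
Reversing it on rbvkiw: r−0=r, b−1=a, v−2=t, k−3=h, i−4=e, w−5=r.

rather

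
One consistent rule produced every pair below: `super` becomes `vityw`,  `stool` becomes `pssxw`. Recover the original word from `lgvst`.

The output letters match the input read backwards, each shifted +4: super reversed is repus. The word is reversed, then every letter is shifted forward by 4.
Decoding lgvst: shift back: l−4=h, g−4=c, v−4=r, s−4=o, t−4=p → hcrop; then reverse → porch.

porch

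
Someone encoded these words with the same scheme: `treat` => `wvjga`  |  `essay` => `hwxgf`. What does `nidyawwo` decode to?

keystone

In treat: t→w is +3, r→v is +4, e→j is +5, a→g is +6 — the shift increases by 1 each position. Letter i (0-indexed) is shifted by i+3, so successive shifts are 3, 4, 5, ….
Undoing it on nidyawwo: n−3=k, i−4=e, d−5=y, y−6=s, a−7=t, w−8=o, w−9=n, o−10=e.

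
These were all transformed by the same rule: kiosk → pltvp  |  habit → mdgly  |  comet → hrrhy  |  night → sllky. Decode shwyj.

nerve

Shifts by position in kiosk: pos 0: k→p (+5), pos 1: i→l (+3), pos 2: o→t (+5), pos 3: s→v (+3) — repeating every 2. It's a Vigenère-style cipher with numeric key [5,3]: position i shifts by key[i mod 2].
Decoding shwyj: s−5=n, h−3=e, w−5=r, y−3=v, j−5=e.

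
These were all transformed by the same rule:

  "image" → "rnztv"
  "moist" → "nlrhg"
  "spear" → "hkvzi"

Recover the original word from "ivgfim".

Each pair mirrors across the alphabet (i↔r, m↔n, a↔z): positions sum to 25. Each letter is replaced by its mirror in the alphabet: a↔z, b↔y, c↔x, and so on (the Atbash cipher).
Undoing it on ivgfim: i↔r, v↔e, g↔t, f↔u, i↔r, m↔n.

return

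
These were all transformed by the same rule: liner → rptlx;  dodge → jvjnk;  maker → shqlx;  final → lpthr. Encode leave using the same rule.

rlgck

Shifts by position in liner: pos 0: l→r (+6), pos 1: i→p (+7), pos 2: n→t (+6), pos 3: e→l (+7) — repeating every 2. It's a Vigenère-style cipher with numeric key [6,7]: position i shifts by key[i mod 2].
Applying it to leave: l+6=r, e+7=l, a+6=g, v+7=c, e+6=k.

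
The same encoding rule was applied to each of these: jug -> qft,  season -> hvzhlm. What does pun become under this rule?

kfm

Each pair mirrors across the alphabet (j↔q, u↔f, g↔t): positions sum to 25. Letters are reflected about the middle of the alphabet (position → 25−position): Atbash.
On pun: p↔k, u↔f, n↔m.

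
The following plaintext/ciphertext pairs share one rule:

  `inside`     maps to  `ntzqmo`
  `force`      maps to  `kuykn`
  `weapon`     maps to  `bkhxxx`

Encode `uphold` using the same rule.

zvowun

In inside: i→n is +5, n→t is +6, s→z is +7, i→q is +8 — the shift increases by 1 each position. Letter i (0-indexed) is shifted by i+5, so successive shifts are 5, 6, 7, ….
On uphold: u+5=z, p+6=v, h+7=o, o+8=w, l+9=u, d+10=n.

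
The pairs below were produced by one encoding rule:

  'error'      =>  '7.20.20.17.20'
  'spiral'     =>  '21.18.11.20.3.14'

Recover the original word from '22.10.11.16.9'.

e is letter #5 and maps to 7: an offset of 2. Each letter is replaced by its alphabet position (a=1..z=26) + 2.
Undoing it on 22.10.11.16.9: 22→(22−2)÷1=20=t, 10→(10−2)÷1=8=h, 11→(11−2)÷1=9=i, 16→(16−2)÷1=14=n, 9→(9−2)÷1=7=g.

thing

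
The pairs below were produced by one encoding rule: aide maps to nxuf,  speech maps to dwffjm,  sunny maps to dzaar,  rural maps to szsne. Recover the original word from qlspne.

This is an affine cipher: with a=0,…,z=25, each position x becomes (11x+13) mod 26.
Undoing it on qlspne: q(16)→19·(16−13)≡5=f; l(11)→19·(11−13)≡14=o; s(18)→19·(18−13)≡17=r; p(15)→19·(15−13)≡12=m; n(13)→19·(13−13)≡0=a; e(4)→19·(4−13)≡11=l (all mod 26).

formal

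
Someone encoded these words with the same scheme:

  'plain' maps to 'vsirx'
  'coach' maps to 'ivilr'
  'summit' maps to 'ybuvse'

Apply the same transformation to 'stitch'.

yaqcms

In plain: p→v is +6, l→s is +7, a→i is +8, i→r is +9 — the shift increases by 1 each position. The shift increases by 1 at each position, starting from +6: 6, 7, 8, ….
Applying it to stitch: s+6=y, t+7=a, i+8=q, t+9=c, c+10=m, h+11=s.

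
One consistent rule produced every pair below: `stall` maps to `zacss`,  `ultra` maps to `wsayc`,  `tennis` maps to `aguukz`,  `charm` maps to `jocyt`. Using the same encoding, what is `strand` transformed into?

zaycuk

The shift depends on letter class: consonant s→z is +7, but vowel a→c is +2. The rule splits by letter class: vowels +2, consonants +7.
For strand: s(cons)+7=z, t(cons)+7=a, r(cons)+7=y, a(vowel)+2=c, n(cons)+7=u, d(cons)+7=k.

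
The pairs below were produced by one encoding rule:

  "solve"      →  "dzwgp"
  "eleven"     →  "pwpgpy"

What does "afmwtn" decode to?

Compare letters: s→d is +11, o→z is +11, l→w is +11 — a constant shift. This is a Caesar cipher with shift 11.
Undoing it on afmwtn: a−11=p, f−11=u, m−11=b, w−11=l, t−11=i, n−11=c.

public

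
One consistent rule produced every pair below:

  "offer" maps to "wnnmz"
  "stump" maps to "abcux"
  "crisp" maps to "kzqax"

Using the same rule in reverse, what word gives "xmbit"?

Compare letters: o→w is +8, f→n is +8, f→n is +8 — a constant shift. This is a Caesar cipher with shift 8.
Undoing it on xmbit: x−8=p, m−8=e, b−8=t, i−8=a, t−8=l.

petal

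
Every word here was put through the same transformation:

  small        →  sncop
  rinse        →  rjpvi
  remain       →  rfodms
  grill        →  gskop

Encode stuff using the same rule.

Letter i (0-indexed) is shifted by i+0, so successive shifts are 0, 1, 2, ….
For stuff: s+0=s, t+1=u, u+2=w, f+3=i, f+4=j.

suwij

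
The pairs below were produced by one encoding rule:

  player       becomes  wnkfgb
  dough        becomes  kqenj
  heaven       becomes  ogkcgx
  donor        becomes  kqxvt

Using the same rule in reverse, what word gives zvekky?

studio

Shifts by position in player: pos 0: p→w (+7), pos 1: l→n (+2), pos 2: a→k (+10), pos 3: y→f (+7), pos 4: e→g (+2), pos 5: r→b (+10) — repeating every 3. It's a Vigenère-style cipher with numeric key [7,2,10]: position i shifts by key[i mod 3].
Decoding zvekky: z−7=s, v−2=t, e−10=u, k−7=d, k−2=i, y−10=o.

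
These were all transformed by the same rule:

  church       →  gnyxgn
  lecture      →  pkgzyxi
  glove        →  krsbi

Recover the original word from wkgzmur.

section

Shifts by position in church: pos 0: c→g (+4), pos 1: h→n (+6), pos 2: u→y (+4), pos 3: r→x (+6) — repeating every 2. It's a Vigenère-style cipher with numeric key [4,6]: position i shifts by key[i mod 2].
Decoding wkgzmur: w−4=s, k−6=e, g−4=c, z−6=t, m−4=i, u−6=o, r−4=n.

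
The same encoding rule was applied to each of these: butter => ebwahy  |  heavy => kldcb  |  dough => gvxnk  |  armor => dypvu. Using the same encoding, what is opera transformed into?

The shifts repeat in a cycle of length 2: positions 0,1,… shift by +3, +7, then the pattern repeats.
For opera: o+3=r, p+7=w, e+3=h, r+7=y, a+3=d.

rwhyd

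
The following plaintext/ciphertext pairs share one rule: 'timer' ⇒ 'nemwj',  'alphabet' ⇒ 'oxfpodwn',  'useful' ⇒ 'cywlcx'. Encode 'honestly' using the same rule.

t(19)→n(13) and i(8)→e(4) fit y≡15x+14 (mod 26); the inverse of 15 mod 26 is 7. Each letter's alphabet position (a=0..z=25) is mapped through 15·x+14 mod 26 — an affine cipher.
Applying it to honestly: h(7)→15·7+14≡15=p; o(14)→15·14+14≡16=q; n(13)→15·13+14≡1=b; e(4)→15·4+14≡22=w; s(18)→15·18+14≡24=y; t(19)→15·19+14≡13=n; l(11)→15·11+14≡23=x; y(24)→15·24+14≡10=k (all mod 26).

pqbwynxk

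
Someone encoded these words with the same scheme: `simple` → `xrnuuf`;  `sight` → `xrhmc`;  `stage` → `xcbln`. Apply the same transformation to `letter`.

qnuyns

Shifts by position in simple: pos 0: s→x (+5), pos 1: i→r (+9), pos 2: m→n (+1), pos 3: p→u (+5), pos 4: l→u (+9), pos 5: e→f (+1) — repeating every 3. The shifts repeat in a cycle of length 3: positions 0,1,… shift by +5, +9, +1, then the pattern repeats.
For letter: l+5=q, e+9=n, t+1=u, t+5=y, e+9=n, r+1=s.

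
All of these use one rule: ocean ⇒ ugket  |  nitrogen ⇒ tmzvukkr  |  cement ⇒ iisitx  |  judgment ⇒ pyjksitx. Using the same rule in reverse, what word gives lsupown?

Shifts by position in ocean: pos 0: o→u (+6), pos 1: c→g (+4), pos 2: e→k (+6), pos 3: a→e (+4) — repeating every 2. A repeating key of period 2 is used — shifts +6, +4 over and over.
Reversing it on lsupown: l−6=f, s−4=o, u−6=o, p−4=l, o−6=i, w−4=s, n−6=h.

foolish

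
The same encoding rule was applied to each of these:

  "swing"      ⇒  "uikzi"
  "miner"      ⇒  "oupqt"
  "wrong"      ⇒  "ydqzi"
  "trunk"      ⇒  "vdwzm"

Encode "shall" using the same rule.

utcxn

Shifts by position in swing: pos 0: s→u (+2), pos 1: w→i (+12), pos 2: i→k (+2), pos 3: n→z (+12) — repeating every 2. It's a Vigenère-style cipher with numeric key [2,12]: position i shifts by key[i mod 2].
For shall: s+2=u, h+12=t, a+2=c, l+12=x, l+2=n.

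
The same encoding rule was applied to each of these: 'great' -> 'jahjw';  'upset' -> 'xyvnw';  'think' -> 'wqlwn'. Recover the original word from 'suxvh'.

Shifts by position in great: pos 0: g→j (+3), pos 1: r→a (+9), pos 2: e→h (+3), pos 3: a→j (+9) — repeating every 2. The shifts repeat in a cycle of length 2: positions 0,1,… shift by +3, +9, then the pattern repeats.
Decoding suxvh: s−3=p, u−9=l, x−3=u, v−9=m, h−3=e.

plume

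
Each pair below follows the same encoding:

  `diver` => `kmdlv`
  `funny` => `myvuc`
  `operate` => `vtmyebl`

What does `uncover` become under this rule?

Shifts by position in diver: pos 0: d→k (+7), pos 1: i→m (+4), pos 2: v→d (+8), pos 3: e→l (+7), pos 4: r→v (+4) — repeating every 3. The shifts repeat in a cycle of length 3: positions 0,1,… shift by +7, +4, +8, then the pattern repeats.
Applying it to uncover: u+7=b, n+4=r, c+8=k, o+7=v, v+4=z, e+8=m, r+7=y.

brkvzmy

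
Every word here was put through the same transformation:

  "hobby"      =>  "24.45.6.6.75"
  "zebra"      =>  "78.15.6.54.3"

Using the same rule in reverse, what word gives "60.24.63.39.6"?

thumb

h(#8)→24 and o(#15)→45: differences scale by 3, so n = 3·pos + 0. With a=1..z=26, the number is 3·pos.
Undoing it on 60.24.63.39.6: 60→(60−0)÷3=20=t, 24→(24−0)÷3=8=h, 63→(63−0)÷3=21=u, 39→(39−0)÷3=13=m, 6→(6−0)÷3=2=b.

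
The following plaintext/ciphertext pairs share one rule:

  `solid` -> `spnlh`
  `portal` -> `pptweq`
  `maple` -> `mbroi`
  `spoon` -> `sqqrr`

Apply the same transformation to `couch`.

cpwfl

In solid: s→s is +0, o→p is +1, l→n is +2, i→l is +3 — the shift increases by 1 each position. Letter i (0-indexed) is shifted by i+0, so successive shifts are 0, 1, 2, ….
Applying it to couch: c+0=c, o+1=p, u+2=w, c+3=f, h+4=l.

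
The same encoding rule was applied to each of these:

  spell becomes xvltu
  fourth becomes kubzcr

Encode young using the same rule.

In spell: s→x is +5, p→v is +6, e→l is +7, l→t is +8 — the shift increases by 1 each position. The shift increases by 1 at each position, starting from +5: 5, 6, 7, ….
On young: y+5=d, o+6=u, u+7=b, n+8=v, g+9=p.

dubvp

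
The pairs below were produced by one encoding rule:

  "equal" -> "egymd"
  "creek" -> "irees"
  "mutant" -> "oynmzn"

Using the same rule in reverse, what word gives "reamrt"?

regard

e(4)→e(4) and q(16)→g(6) fit y≡11x+12 (mod 26); the inverse of 11 mod 26 is 19. Each letter's alphabet position (a=0..z=25) is mapped through 11·x+12 mod 26 — an affine cipher.
Reversing it on reamrt: r(17)→19·(17−12)≡17=r; e(4)→19·(4−12)≡4=e; a(0)→19·(0−12)≡6=g; m(12)→19·(12−12)≡0=a; r(17)→19·(17−12)≡17=r; t(19)→19·(19−12)≡3=d (all mod 26).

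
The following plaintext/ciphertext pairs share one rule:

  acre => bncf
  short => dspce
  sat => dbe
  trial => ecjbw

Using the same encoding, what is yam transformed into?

jbx

The shift depends on letter class: consonant c→n is +11, but vowel a→b is +1. The rule splits by letter class: vowels +1, consonants +11.
For yam: y(cons)+11=j, a(vowel)+1=b, m(cons)+11=x.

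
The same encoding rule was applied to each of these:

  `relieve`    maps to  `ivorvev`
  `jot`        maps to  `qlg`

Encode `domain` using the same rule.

wlnzrm

Letters are reflected about the middle of the alphabet (position → 25−position): Atbash.
On domain: d↔w, o↔l, m↔n, a↔z, i↔r, n↔m.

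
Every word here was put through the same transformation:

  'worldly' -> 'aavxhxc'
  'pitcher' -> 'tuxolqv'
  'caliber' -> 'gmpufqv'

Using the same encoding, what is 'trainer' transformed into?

Shifts by position in worldly: pos 0: w→a (+4), pos 1: o→a (+12), pos 2: r→v (+4), pos 3: l→x (+12) — repeating every 2. A repeating key of period 2 is used — shifts +4, +12 over and over.
Applying it to trainer: t+4=x, r+12=d, a+4=e, i+12=u, n+4=r, e+12=q, r+4=v.

xdeurqv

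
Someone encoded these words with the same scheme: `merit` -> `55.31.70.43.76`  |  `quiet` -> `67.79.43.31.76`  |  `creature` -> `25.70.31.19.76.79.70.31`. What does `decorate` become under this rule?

28.31.25.61.70.19.76.31

m(#13)→55 and e(#5)→31: differences scale by 3, so n = 3·pos + 16. Each letter becomes 3×(its alphabet position, a=1..z=26) + 16.
Applying it to decorate: d=4→28, e=5→31, c=3→25, o=15→61, r=18→70, a=1→19, t=20→76, e=5→31.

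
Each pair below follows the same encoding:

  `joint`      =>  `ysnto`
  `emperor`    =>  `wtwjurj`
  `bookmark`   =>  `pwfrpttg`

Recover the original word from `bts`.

now

Two steps: reverse the string, then apply a Caesar shift of +5.
Reversing it on bts: shift back: b−5=w, t−5=o, s−5=n → won; then reverse → now.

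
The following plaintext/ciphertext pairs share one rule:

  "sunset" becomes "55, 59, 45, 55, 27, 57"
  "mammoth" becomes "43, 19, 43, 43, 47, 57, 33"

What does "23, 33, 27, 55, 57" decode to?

chest

s(#19)→55 and u(#21)→59: differences scale by 2, so n = 2·pos + 17. With a=1..z=26, the number is 2·pos + 17.
Undoing it on 23, 33, 27, 55, 57: 23→(23−17)÷2=3=c, 33→(33−17)÷2=8=h, 27→(27−17)÷2=5=e, 55→(55−17)÷2=19=s, 57→(57−17)÷2=20=t.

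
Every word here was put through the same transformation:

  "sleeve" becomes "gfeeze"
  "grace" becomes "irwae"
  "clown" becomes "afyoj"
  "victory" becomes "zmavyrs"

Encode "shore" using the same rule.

s(18)→g(6) and l(11)→f(5) fit y≡15x+22 (mod 26); the inverse of 15 mod 26 is 7. This is an affine cipher: with a=0,…,z=25, each position x becomes (15x+22) mod 26.
For shore: s(18)→15·18+22≡6=g; h(7)→15·7+22≡23=x; o(14)→15·14+22≡24=y; r(17)→15·17+22≡17=r; e(4)→15·4+22≡4=e (all mod 26).

gxyre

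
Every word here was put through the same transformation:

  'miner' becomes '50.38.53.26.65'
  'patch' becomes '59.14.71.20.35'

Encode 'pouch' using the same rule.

59.56.74.20.35

m(#13)→50 and i(#9)→38: differences scale by 3, so n = 3·pos + 11. The formula is n = 3×(alphabet index, a=1) + 11.
Applying it to pouch: p=16→59, o=15→56, u=21→74, c=3→20, h=8→35.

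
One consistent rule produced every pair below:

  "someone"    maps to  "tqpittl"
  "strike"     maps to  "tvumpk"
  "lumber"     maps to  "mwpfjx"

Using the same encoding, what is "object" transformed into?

Each letter shifts forward by (position + 1), i.e. 1, 2, 3, … — the shift grows by one for each successive letter.
Applying it to object: o+1=p, b+2=d, j+3=m, e+4=i, c+5=h, t+6=z.

pdmihz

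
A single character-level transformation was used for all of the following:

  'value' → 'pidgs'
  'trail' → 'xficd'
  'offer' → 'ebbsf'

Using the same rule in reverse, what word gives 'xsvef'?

tenor

v(21)→p(15) and a(0)→i(8) fit y≡9x+8 (mod 26); the inverse of 9 mod 26 is 3. Each letter's alphabet position (a=0..z=25) is mapped through 9·x+8 mod 26 — an affine cipher.
Reversing it on xsvef: x(23)→3·(23−8)≡19=t; s(18)→3·(18−8)≡4=e; v(21)→3·(21−8)≡13=n; e(4)→3·(4−8)≡14=o; f(5)→3·(5−8)≡17=r (all mod 26).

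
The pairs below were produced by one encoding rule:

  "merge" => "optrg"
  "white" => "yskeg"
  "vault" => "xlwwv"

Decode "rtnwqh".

pillow

Shifts by position in merge: pos 0: m→o (+2), pos 1: e→p (+11), pos 2: r→t (+2), pos 3: g→r (+11) — repeating every 2. It's a Vigenère-style cipher with numeric key [2,11]: position i shifts by key[i mod 2].
Undoing it on rtnwqh: r−2=p, t−11=i, n−2=l, w−11=l, q−2=o, h−11=w.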